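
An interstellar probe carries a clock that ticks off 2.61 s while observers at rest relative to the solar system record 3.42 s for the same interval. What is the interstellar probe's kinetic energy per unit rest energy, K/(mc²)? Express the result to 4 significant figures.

0.3103

γ = Δt/Δτ = 3.42/2.61 = 1.31034.
Since K = (γ−1)mc², K/(mc²) = 1.31034 − 1 = 0.3103.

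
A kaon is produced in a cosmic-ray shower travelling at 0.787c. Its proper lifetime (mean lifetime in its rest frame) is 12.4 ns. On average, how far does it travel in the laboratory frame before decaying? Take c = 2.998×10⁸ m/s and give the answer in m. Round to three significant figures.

β² = 0.619369, so γ = 1/√0.380631 = 1.6209.
Lab-frame lifetime: Δt = γτ = 1.6209 × 12.4 ns = 20.099 ns.
Distance: d = vΔt = 0.787 × 2.998×10⁸ m/s × 2.0099×10^-8 s = 4.74 m.

4.74 m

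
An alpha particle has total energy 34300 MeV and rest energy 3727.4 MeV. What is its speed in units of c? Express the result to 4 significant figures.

0.9941c

Total energy E = γmc² gives γ = 34300/3727.4 = 9.2021.
Hence β = √(1 − 1/γ²) = √(1 − 0.0118094) = √0.9881906 = 0.9941.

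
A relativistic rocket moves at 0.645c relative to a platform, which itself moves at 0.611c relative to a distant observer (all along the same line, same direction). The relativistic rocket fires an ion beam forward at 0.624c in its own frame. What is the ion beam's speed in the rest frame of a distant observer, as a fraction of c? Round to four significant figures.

Compose velocities in two stages. Stage 1 (into S'): u₁ = (0.624+0.645)/(1+0.624×0.645) = 0.90483.
Stage 2 (into S): u = (0.90483+0.611)/(1+0.90483×0.611) = 0.97616, so the speed is 0.9762c.

0.9762c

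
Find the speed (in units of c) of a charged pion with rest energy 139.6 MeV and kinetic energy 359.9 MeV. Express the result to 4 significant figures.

0.9602c

γ = 1 + K/(mc²) = 1 + 359.9/139.6 = 3.5781.
β = √(1 − 1/γ²) = √(1 − 0.0781079) = √0.9218921 = 0.9602.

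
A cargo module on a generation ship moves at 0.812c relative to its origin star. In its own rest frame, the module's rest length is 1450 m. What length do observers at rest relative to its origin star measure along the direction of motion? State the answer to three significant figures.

846 m

With β = 0.812, γ = 1/√(1 − 0.812²) = 1/√0.340656 = 1.7133.
Length contraction: L = L₀/γ = 1450/1.7133 = 846 m.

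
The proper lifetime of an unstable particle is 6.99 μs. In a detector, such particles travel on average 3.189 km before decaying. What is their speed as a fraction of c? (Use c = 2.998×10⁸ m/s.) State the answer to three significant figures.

0.836c

Lab distance = (lab lifetime)·v = γτ·βc, so βγ = d/(cτ) = 3189/(2.998×10⁸ × 6.990×10^-6) = 1.5218.
With βγ = 1.5218: γ² = 1 + (βγ)² = 3.31588, and β = (βγ)/γ = 1.5218/1.82096 = 0.836.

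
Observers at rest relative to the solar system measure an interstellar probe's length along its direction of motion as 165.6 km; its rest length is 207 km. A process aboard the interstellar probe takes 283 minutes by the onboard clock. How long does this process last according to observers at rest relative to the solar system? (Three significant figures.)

354 minutes

γ = L₀/L = 207/165.6 = 1.25.
Δt = γΔτ = 1.25 × 283 = 354 minutes.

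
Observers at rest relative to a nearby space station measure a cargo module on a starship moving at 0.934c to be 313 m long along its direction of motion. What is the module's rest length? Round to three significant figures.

876 m

β² = 0.872356, so γ = 1/√0.127644 = 2.799.
Proper length: L₀ = γ·L = 2.799 × 313 = 876 m.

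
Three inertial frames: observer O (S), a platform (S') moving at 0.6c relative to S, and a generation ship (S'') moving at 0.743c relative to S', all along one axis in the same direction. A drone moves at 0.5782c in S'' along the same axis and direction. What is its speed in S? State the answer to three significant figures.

Apply u = (u'+v)/(1+u'v) twice. Drone in the platform frame: (0.5782+0.743)/(1+0.5782·0.743) = 1.3212/1.4296026 = 0.92417c.
That velocity, transformed to the rest frame of observer O: (0.92417+0.6)/(1+0.92417·0.6) = 1.52417/1.554502 = 0.98049c.

0.980c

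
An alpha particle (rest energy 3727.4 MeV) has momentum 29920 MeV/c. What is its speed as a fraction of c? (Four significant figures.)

0.9923c

βγ = pc/(mc²) = 29920/3727.4 = 8.027.
Since γ² = 1 + (βγ)² = 65.4327, γ = √65.4327 = 8.08905, and β = (βγ)/γ = 8.027/8.08905 = 0.9923.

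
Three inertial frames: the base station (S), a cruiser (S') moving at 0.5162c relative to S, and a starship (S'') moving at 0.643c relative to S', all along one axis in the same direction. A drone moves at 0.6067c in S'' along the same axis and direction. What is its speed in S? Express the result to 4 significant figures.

0.9666c

Apply u = (u'+v)/(1+u'v) twice. Drone in the cruiser frame: (0.6067+0.643)/(1+0.6067·0.643) = 1.2497/1.3901081 = 0.89899c.
That velocity, transformed to the rest frame of the base station: (0.89899+0.5162)/(1+0.89899·0.5162) = 1.41519/1.464058638 = 0.96662c.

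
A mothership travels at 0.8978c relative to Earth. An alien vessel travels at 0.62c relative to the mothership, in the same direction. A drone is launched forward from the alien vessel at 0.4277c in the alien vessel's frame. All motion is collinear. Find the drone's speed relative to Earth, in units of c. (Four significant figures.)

Apply u = (u'+v)/(1+u'v) twice. Drone in the mothership frame: (0.4277+0.62)/(1+0.4277·0.62) = 1.0477/1.265174 = 0.82811c.
That velocity, transformed to the rest frame of Earth: (0.82811+0.8978)/(1+0.82811·0.8978) = 1.72591/1.743477158 = 0.98992c.

0.9899c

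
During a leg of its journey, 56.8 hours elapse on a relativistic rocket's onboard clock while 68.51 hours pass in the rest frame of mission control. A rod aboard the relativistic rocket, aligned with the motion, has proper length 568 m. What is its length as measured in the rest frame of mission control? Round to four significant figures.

γ = Δt/Δτ = 68.51/56.8 = 1.20616.
The rod contracts by the same γ: 568 m / 1.20616 = 470.9 m.

470.9 m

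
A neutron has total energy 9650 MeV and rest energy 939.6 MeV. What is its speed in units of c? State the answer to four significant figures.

0.9952c

γ = E/(mc²) = 9650/939.6 = 10.27.
β = √(1 − 1/γ²) = √(1 − 0.00948111) = √0.99051889 = 0.9952.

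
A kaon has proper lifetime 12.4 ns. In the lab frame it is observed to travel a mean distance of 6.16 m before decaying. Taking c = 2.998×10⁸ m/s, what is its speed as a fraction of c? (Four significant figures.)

d = βγcτ ⇒ βγ = d/(cτ) = 6.160 m / (3.71752 m) = 1.657.
β = (βγ)/√(1+(βγ)²) = 1.657/√3.74565 = 0.8562.

0.8562c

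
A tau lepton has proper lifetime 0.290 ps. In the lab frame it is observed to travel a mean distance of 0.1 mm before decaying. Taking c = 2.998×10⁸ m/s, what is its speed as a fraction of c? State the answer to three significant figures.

0.755c

d = βγcτ ⇒ βγ = d/(cτ) = 1.000×10^-4 m / (8.6942×10^-5 m) = 1.1502.
β = (βγ)/√(1+(βγ)²) = 1.1502/√2.32296 = 0.755.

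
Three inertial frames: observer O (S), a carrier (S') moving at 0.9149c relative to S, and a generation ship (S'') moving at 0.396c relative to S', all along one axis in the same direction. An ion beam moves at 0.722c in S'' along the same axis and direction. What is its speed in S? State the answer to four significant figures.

0.9938c

First combine the ion beam and generation ship (S''→S'): u₁ = (0.722 + 0.396)/(1 + 0.722×0.396) = 1.118/1.285912 = 0.86942.
Then combine with the carrier (S'→S): u = (0.86942 + 0.9149)/(1 + 0.86942×0.9149) = 1.78432/1.795432358 = 0.99381.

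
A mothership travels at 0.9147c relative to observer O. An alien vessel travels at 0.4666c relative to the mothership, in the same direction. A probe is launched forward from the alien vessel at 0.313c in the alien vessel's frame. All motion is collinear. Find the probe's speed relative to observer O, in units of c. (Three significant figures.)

0.983c

Compose velocities in two stages. Stage 1 (into S'): u₁ = (0.313+0.4666)/(1+0.313×0.4666) = 0.68025.
Stage 2 (into S): u = (0.68025+0.9147)/(1+0.68025×0.9147) = 0.98319, so the speed is 0.983c.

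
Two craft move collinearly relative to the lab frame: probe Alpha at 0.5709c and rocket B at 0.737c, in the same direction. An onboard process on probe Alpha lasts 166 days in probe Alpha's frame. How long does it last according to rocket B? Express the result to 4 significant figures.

173.3 days

The velocity of probe Alpha relative to rocket B is (0.5709 − 0.737)c / (1 − 0.5709×0.737) = −0.28675c; relative speed 0.28675c.
At |u| = 0.28675c, γ = (1 − 0.0822256)^(−1/2) = 1.0438.
The clock on probe Alpha records proper time, so rocket B measures Δt = γΔτ = 1.0438 × 166 = 173.3 days.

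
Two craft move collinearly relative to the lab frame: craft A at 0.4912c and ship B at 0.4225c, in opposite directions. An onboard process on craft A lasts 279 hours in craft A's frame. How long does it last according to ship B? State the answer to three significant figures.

427 hours

Transform craft A's velocity into ship B's frame: (0.4912 + 0.4225)/(1 + 0.4912·0.4225) = 0.9137/1.207532, so the relative speed is 0.75667c.
γ for this relative speed: γ = 1/√(1 − 0.572549) = 1.5295.
Craft A's interval is proper; time dilation gives Δt_B = γΔτ = 1.5295 × 279 hours = 427 hours.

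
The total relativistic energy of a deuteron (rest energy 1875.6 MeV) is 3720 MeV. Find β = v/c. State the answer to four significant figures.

Total energy E = γmc² gives γ = 3720/1875.6 = 1.9834.
Hence β = √(1 − 1/γ²) = √(1 − 0.254202) = √0.745798 = 0.8636.

0.8636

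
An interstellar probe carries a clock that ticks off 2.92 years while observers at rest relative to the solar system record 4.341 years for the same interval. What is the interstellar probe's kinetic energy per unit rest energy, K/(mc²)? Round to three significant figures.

0.487

From Δt = γΔτ: γ = 4.341/2.92 = 1.48664.
Since K = (γ−1)mc², K/(mc²) = 1.48664 − 1 = 0.487.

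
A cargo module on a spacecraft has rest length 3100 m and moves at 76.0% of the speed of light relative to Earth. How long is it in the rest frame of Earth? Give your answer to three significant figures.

With β = 0.76, γ = 1/√(1 − 0.76²) = 1/√0.4224 = 1.5386.
Along the direction of motion the measured length is L₀/γ = 3100/1.5386 = 2010 m.

2010 m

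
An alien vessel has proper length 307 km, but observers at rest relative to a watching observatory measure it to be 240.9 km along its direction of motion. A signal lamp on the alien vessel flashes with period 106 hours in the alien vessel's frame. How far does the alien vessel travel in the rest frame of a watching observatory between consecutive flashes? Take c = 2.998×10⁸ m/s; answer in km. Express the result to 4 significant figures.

9.038×10^10 km

From L = L₀/γ: γ = 307/240.9 = 1.27439.
β = √(1 − 1/γ²) = 0.61989. Lab-frame period = γτ = 1.27439×106 hours = 135.09 hours. Distance = βc × γτ = 0.61989 × 2.998×10⁸ m/s × 486324 s = 9.0380×10^13 m = 9.038×10^10 km.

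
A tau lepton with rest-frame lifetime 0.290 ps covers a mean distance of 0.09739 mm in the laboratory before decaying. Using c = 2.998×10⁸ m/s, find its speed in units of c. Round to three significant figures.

0.746c

d = βγcτ ⇒ βγ = d/(cτ) = 9.739×10^-5 m / (8.6942×10^-5 m) = 1.1202.
β = (βγ)/√(1+(βγ)²) = 1.1202/√2.25485 = 0.746.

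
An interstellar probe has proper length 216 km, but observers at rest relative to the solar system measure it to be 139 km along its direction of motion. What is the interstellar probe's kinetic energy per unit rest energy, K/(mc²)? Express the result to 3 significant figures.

From L = L₀/γ: γ = 216/139 = 1.55396.
K/(mc²) = γ − 1 = 1.55396 − 1 = 0.554.

0.554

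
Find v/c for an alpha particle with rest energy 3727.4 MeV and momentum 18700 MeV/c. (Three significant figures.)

0.981

βγ = pc/(mc²) = 18700/3727.4 = 5.0169.
Since γ² = 1 + (βγ)² = 26.1693, γ = √26.1693 = 5.11559, and β = (βγ)/γ = 5.0169/5.11559 = 0.981.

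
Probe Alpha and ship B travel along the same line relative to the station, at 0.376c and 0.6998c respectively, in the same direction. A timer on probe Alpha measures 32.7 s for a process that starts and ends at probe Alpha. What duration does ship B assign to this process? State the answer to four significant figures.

Speed of probe Alpha in ship B's frame: u = (v_A − v_B)/(1 − v_A v_B/c²) = (0.376 − 0.6998)/(1 − 0.376×0.6998) = −0.3238/0.7368752 = −0.43942; |u| = 0.43942c.
At |u| = 0.43942c, γ = (1 − 0.19309)^(−1/2) = 1.1132.
Probe Alpha's interval is proper; time dilation gives Δt_B = γΔτ = 1.1132 × 32.7 s = 36.40 s.

36.40 s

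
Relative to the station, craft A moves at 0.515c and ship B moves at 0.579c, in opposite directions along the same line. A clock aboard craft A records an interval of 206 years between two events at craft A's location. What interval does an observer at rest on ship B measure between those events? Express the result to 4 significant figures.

The velocity of craft A relative to ship B is (0.515 + 0.579)c / (1 + 0.515×0.579) = 0.84272c; relative speed 0.84272c.
At |u| = 0.84272c, γ = (1 − 0.710177)^(−1/2) = 1.8575.
The clock on craft A records proper time, so ship B measures Δt = γΔτ = 1.8575 × 206 = 382.6 years.

382.6 years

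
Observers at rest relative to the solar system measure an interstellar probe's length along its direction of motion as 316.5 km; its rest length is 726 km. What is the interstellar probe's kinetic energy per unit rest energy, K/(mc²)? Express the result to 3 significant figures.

Length contraction gives γ = L₀/L = 726/316.5 = 2.29384.
K/(mc²) = γ − 1 = 2.29384 − 1 = 1.29.

1.29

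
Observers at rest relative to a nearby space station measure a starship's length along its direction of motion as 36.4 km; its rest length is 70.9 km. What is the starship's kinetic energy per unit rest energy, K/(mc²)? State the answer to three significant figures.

From L = L₀/γ: γ = 70.9/36.4 = 1.9478.
Since K = (γ−1)mc², K/(mc²) = 1.9478 − 1 = 0.948.

0.948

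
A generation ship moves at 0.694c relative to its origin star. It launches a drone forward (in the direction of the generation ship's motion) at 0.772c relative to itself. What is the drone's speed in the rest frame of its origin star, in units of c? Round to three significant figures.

In units of c, u = (u' + v)/(1 + u'v) with u' = 0.772 and v = 0.694.
Numerator: 0.772 + 0.694 = 1.466. Denominator: 1 + (0.772)(0.694) = 1.535768.
u = 1.466/1.535768 = 0.95457, so the speed is 0.955c.

0.955c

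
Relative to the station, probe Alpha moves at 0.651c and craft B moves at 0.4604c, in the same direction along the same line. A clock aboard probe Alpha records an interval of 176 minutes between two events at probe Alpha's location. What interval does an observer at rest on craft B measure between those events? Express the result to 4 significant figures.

182.9 minutes

Transform probe Alpha's velocity into craft B's frame: (0.651 − 0.4604)/(1 − 0.651·0.4604) = 0.1906/0.7002796, so the relative speed is 0.27218c.
γ for this relative speed: γ = 1/√(1 − 0.074082) = 1.0392.
Probe Alpha's interval is proper; time dilation gives Δt_B = γΔτ = 1.0392 × 176 minutes = 182.9 minutes.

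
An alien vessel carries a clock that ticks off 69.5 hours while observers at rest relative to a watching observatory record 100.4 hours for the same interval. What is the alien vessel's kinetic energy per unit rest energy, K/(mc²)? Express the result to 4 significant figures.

0.4446

γ = Δt/Δτ = 100.4/69.5 = 1.4446.
K/(mc²) = γ − 1 = 1.4446 − 1 = 0.4446.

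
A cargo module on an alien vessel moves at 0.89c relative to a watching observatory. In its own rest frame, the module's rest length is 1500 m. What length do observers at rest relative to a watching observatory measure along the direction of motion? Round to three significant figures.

γ = 1/√(1 − β²) = 1/√(1 − 0.7921) = 1/√0.2079 = 1/0.455961 = 2.1932.
Length contraction: L = L₀/γ = 1500/2.1932 = 684 m.

684 m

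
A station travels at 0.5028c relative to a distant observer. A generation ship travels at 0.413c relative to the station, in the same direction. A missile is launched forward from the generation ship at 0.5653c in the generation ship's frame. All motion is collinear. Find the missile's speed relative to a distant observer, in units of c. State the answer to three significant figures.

Apply u = (u'+v)/(1+u'v) twice. Missile in the station frame: (0.5653+0.413)/(1+0.5653·0.413) = 0.9783/1.2334689 = 0.79313c.
That velocity, transformed to the rest frame of a distant observer: (0.79313+0.5028)/(1+0.79313·0.5028) = 1.29593/1.398785764 = 0.92647c.

0.926c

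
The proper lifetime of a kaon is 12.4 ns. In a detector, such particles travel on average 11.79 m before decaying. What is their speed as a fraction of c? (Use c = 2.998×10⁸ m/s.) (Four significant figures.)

Lab distance = (lab lifetime)·v = γτ·βc, so βγ = d/(cτ) = 11.79/(2.998×10⁸ × 1.240×10^-8) = 3.1715.
With βγ = 3.1715: γ² = 1 + (βγ)² = 11.0584, and β = (βγ)/γ = 3.1715/3.32542 = 0.9537.

0.9537c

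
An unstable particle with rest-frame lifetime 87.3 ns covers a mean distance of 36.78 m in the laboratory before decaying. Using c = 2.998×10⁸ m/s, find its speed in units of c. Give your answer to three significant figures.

0.815c

Let x = d/(cτ) = 36.78 m / (2.998×10⁸ m/s × 8.730×10^-8 s) = 1.4053. Since d = βγcτ, x = βγ = β/√(1−β²).
Solving: β² = x²/(1+x²) = 1.97487/2.97487 = 0.663851, so β = 0.815.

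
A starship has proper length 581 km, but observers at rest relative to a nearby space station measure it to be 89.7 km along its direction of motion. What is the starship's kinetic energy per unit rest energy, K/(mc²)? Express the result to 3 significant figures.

5.48

From L = L₀/γ: γ = 581/89.7 = 6.47715.
Since K = (γ−1)mc², K/(mc²) = 6.47715 − 1 = 5.48.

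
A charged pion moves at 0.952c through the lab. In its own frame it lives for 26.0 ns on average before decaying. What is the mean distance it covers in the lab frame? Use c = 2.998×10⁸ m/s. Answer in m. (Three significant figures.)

24.2 m

γ = 1/√(1 − β²) = 1/√(1 − 0.906304) = 1/√0.093696 = 1/0.306098 = 3.2669.
Lab-frame lifetime: Δt = γτ = 3.2669 × 26.0 ns = 84.939 ns.
Distance: d = vΔt = 0.952 × 2.998×10⁸ m/s × 8.4939×10^-8 s = 24.2 m.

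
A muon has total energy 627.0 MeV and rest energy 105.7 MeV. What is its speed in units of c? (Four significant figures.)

0.9857c

Total energy E = γmc² gives γ = 627.0/105.7 = 5.9319.
Hence β = √(1 − 1/γ²) = √(1 − 0.0284192) = √0.9715808 = 0.9857.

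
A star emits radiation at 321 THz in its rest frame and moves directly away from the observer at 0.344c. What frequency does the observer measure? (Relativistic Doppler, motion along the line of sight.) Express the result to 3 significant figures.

224 THz

Relativistic Doppler (source moving away): f_obs = f_src · √((1−β)/(1+β)).
With β = 0.344: factor = √(0.656/1.344) = 0.69864.
f_obs = 321 × 0.69864 = 224 THz.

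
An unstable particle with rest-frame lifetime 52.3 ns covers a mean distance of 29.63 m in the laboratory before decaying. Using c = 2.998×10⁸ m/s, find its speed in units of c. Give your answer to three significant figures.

0.884c

d = βγcτ ⇒ βγ = d/(cτ) = 29.63 m / (15.67954 m) = 1.8897.
β = (βγ)/√(1+(βγ)²) = 1.8897/√4.57097 = 0.884.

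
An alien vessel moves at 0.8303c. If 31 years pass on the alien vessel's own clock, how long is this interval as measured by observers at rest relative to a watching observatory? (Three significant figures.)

55.6 years

β² = 0.68939809, so γ = 1/√0.31060191 = 1.7943.
The onboard clock measures proper time, so the interval in the rest frame of a watching observatory is dilated: Δt = γ·Δτ = 1.7943 × 31 years = 55.6 years.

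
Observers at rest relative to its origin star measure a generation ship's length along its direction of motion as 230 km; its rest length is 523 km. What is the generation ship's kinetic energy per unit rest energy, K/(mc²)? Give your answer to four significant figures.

1.274

From L = L₀/γ: γ = 523/230 = 2.27391.
Since K = (γ−1)mc², K/(mc²) = 2.27391 − 1 = 1.274.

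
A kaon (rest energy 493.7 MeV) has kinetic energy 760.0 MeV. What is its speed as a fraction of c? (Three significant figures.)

0.919c

K = (γ−1)mc², so γ = 1 + 760.0/493.7 = 2.5394.
Then v/c = √(1 − γ⁻²) = √(1 − 0.155074) = √0.844926 = 0.919.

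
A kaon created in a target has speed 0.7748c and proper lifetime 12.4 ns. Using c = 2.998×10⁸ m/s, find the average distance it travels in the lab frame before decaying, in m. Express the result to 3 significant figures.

4.56 m

Lorentz factor: γ = (1 − 0.60031504)^(−1/2) = 1.5818.
Lab-frame lifetime: Δt = γτ = 1.5818 × 12.4 ns = 19.614 ns.
Distance: d = vΔt = 0.7748 × 2.998×10⁸ m/s × 1.9614×10^-8 s = 4.56 m.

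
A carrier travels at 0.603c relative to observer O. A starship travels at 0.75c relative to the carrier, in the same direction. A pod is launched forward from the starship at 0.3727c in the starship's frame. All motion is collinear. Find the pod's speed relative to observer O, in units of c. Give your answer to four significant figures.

Compose velocities in two stages. Stage 1 (into S'): u₁ = (0.3727+0.75)/(1+0.3727×0.75) = 0.87743.
Stage 2 (into S): u = (0.87743+0.603)/(1+0.87743×0.603) = 0.96818, so the speed is 0.9682c.

0.9682c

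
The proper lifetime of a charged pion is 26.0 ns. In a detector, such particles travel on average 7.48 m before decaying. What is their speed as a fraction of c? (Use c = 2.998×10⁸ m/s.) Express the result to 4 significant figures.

d = βγcτ ⇒ βγ = d/(cτ) = 7.480 m / (7.7948 m) = 0.95961.
β = (βγ)/√(1+(βγ)²) = 0.95961/√1.920851 = 0.6924.

0.6924c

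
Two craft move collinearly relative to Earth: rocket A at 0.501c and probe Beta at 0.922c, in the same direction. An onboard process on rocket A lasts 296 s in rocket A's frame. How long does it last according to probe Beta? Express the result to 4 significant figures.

475.3 s

Transform rocket A's velocity into probe Beta's frame: (0.501 − 0.922)/(1 − 0.501·0.922) = −0.421/0.538078, so the relative speed is 0.78241c.
At |u| = 0.78241c, γ = (1 − 0.612165)^(−1/2) = 1.6057.
The clock on rocket A records proper time, so probe Beta measures Δt = γΔτ = 1.6057 × 296 = 475.3 s.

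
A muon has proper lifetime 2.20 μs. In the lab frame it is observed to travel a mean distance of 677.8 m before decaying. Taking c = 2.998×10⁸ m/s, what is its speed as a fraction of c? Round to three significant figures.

0.717c

Lab distance = (lab lifetime)·v = γτ·βc, so βγ = d/(cτ) = 677.8/(2.998×10⁸ × 2.200×10^-6) = 1.0277.
With βγ = 1.0277: γ² = 1 + (βγ)² = 2.05617, and β = (βγ)/γ = 1.0277/1.43394 = 0.717.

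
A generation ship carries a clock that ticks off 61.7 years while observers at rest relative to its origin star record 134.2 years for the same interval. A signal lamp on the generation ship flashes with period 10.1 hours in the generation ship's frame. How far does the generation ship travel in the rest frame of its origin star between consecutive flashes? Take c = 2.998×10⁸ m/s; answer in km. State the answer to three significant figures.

2.11×10^10 km

From Δt = γΔτ: γ = 134.2/61.7 = 2.17504.
β = √(1 − 1/γ²) = 0.88804. Lab-frame period = γτ = 2.17504×10.1 hours = 21.968 hours. Distance = βc × γτ = 0.88804 × 2.998×10⁸ m/s × 79084.8 s = 2.1055×10^13 m = 2.11×10^10 km.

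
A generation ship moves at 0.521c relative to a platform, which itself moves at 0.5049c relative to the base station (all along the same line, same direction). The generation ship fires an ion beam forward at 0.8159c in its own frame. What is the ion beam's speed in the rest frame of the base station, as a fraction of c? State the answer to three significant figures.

First combine the ion beam and generation ship (S''→S'): u₁ = (0.8159 + 0.521)/(1 + 0.8159×0.521) = 1.3369/1.4250839 = 0.93812.
Then combine with the platform (S'→S): u = (0.93812 + 0.5049)/(1 + 0.93812×0.5049) = 1.44302/1.473656788 = 0.97921.

0.979c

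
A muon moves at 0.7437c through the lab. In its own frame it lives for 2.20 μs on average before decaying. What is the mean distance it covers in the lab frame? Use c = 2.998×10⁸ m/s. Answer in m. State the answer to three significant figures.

734 m

With β = 0.7437, γ = 1/√(1 − 0.7437²) = 1/√0.44691031 = 1.4959.
Lab-frame lifetime: Δt = γτ = 1.4959 × 2.20 μs = 3.291 μs.
Distance: d = vΔt = 0.7437 × 2.998×10⁸ m/s × 3.2910×10^-6 s = 734 m.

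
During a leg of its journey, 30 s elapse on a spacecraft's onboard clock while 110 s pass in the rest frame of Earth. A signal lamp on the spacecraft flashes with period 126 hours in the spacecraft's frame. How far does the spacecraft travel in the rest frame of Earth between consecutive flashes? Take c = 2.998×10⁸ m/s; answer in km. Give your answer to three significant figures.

4.80×10^11 km

γ = Δt/Δτ = 110/30 = 3.66667.
β = √(1 − 1/γ²) = 0.96209. Lab-frame period = γτ = 3.66667×126 hours = 462 hours. Distance = βc × γτ = 0.96209 × 2.998×10⁸ m/s × 1663200 s = 4.7972×10^14 m = 4.80×10^11 km.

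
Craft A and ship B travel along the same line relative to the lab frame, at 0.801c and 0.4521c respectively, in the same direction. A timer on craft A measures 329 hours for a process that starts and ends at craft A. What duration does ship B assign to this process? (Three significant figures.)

393 hours

Speed of craft A in ship B's frame: u = (v_A − v_B)/(1 − v_A v_B/c²) = (0.801 − 0.4521)/(1 − 0.801×0.4521) = 0.3489/0.6378679 = 0.54698; |u| = 0.54698c.
At |u| = 0.54698c, γ = (1 − 0.299187)^(−1/2) = 1.1945.
The clock on craft A records proper time, so ship B measures Δt = γΔτ = 1.1945 × 329 = 393 hours.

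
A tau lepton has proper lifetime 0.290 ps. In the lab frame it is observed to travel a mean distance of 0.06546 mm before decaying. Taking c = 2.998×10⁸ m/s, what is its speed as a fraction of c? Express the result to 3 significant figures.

Let x = d/(cτ) = 6.546×10^-5 m / (2.998×10⁸ m/s × 2.900×10^-13 s) = 0.75292. Since d = βγcτ, x = βγ = β/√(1−β²).
Solving: β² = x²/(1+x²) = 0.566889/1.566889 = 0.361793, so β = 0.601.

0.601c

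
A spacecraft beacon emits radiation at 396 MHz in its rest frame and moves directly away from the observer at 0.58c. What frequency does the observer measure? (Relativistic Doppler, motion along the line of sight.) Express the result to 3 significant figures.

Relativistic Doppler (source moving away): f_obs = f_src · √((1−β)/(1+β)).
With β = 0.58: factor = √(0.42/1.58) = 0.51558.
f_obs = 396 × 0.51558 = 204 MHz.

204 MHz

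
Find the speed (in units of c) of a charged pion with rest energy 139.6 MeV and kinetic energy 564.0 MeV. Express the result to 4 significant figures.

γ = 1 + K/(mc²) = 1 + 564.0/139.6 = 5.0401.
β = √(1 − 1/γ²) = √(1 − 0.039366) = √0.960634 = 0.9801.

0.9801c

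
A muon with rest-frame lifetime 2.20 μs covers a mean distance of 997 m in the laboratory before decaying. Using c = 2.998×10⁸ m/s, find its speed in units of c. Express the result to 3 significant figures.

0.834c

Lab distance = (lab lifetime)·v = γτ·βc, so βγ = d/(cτ) = 997.0/(2.998×10⁸ × 2.200×10^-6) = 1.5116.
With βγ = 1.5116: γ² = 1 + (βγ)² = 3.28493, and β = (βγ)/γ = 1.5116/1.81244 = 0.834.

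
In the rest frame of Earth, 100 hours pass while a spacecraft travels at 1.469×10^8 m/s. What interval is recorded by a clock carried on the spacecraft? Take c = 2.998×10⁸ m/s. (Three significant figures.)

β = v/c = (1.469×10^8 m/s)/(2.998×10⁸ m/s) = 0.489993.
γ = 1/√(1 − β²) = 1/√(1 − 0.2400931) = 1/√0.7599069 = 1/0.871726 = 1.1471.
The spacecraft's clock runs slow as seen from Earth, so Δτ = Δt/γ = 100/1.1471 = 87.2 hours.

87.2 hours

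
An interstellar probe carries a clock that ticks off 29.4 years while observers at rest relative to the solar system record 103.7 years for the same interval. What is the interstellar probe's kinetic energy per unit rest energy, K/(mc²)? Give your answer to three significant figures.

2.53

γ = Δt/Δτ = 103.7/29.4 = 3.52721.
Since K = (γ−1)mc², K/(mc²) = 3.52721 − 1 = 2.53.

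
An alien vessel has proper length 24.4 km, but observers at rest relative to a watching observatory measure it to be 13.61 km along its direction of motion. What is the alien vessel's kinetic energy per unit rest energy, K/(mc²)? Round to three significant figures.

0.793

γ = L₀/L = 24.4/13.61 = 1.7928.
Since K = (γ−1)mc², K/(mc²) = 1.7928 − 1 = 0.793.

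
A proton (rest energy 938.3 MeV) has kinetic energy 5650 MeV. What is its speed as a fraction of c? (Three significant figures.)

γ = 1 + K/(mc²) = 1 + 5650/938.3 = 7.0215.
β = √(1 − 1/γ²) = √(1 − 0.0202834) = √0.9797166 = 0.990.

0.990c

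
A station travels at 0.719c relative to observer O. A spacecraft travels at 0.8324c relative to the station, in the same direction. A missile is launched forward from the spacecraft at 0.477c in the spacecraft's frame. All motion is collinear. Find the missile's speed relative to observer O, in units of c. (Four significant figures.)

0.9895c

First combine the missile and spacecraft (S''→S'): u₁ = (0.477 + 0.8324)/(1 + 0.477×0.8324) = 1.3094/1.3970548 = 0.93726.
Then combine with the station (S'→S): u = (0.93726 + 0.719)/(1 + 0.93726×0.719) = 1.65626/1.67388994 = 0.98947.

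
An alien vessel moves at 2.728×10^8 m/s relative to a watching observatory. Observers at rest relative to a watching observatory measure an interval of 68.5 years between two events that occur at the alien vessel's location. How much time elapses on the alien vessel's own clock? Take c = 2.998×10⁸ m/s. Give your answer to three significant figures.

β = v/c = (2.728×10^8 m/s)/(2.998×10⁸ m/s) = 0.90994.
γ = 1/√(1 − β²) = 1/√(1 − 0.8279908036) = 1/√0.1720091964 = 1/0.41474 = 2.4111.
The moving clock records proper time: Δτ = Δt/γ = 68.5/2.4111 = 28.4 years.

28.4 years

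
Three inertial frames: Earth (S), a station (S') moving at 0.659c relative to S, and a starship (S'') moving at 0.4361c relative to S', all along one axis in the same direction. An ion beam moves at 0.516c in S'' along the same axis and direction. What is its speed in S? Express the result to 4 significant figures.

First combine the ion beam and starship (S''→S'): u₁ = (0.516 + 0.4361)/(1 + 0.516×0.4361) = 0.9521/1.2250276 = 0.77721.
Then combine with the station (S'→S): u = (0.77721 + 0.659)/(1 + 0.77721×0.659) = 1.43621/1.51218139 = 0.94976.

0.9498c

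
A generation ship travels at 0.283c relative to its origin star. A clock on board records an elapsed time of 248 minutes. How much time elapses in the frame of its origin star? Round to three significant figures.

259 minutes

Lorentz factor: γ = (1 − 0.080089)^(−1/2) = 1.0426.
The onboard clock measures proper time, so the interval in the rest frame of its origin star is dilated: Δt = γ·Δτ = 1.0426 × 248 minutes = 259 minutes.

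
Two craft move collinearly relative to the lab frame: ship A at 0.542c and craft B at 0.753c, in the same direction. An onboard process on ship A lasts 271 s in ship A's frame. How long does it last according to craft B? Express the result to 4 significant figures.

290.1 s

Transform ship A's velocity into craft B's frame: (0.542 − 0.753)/(1 − 0.542·0.753) = −0.211/0.591874, so the relative speed is 0.35649c.
γ for this relative speed: γ = 1/√(1 − 0.127085) = 1.0703.
Ship A's interval is proper; time dilation gives Δt_B = γΔτ = 1.0703 × 271 s = 290.1 s.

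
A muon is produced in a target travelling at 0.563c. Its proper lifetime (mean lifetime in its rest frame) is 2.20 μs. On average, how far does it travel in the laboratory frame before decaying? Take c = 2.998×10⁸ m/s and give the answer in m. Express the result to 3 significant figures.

449 m

γ = 1/√(1 − β²) = 1/√(1 − 0.316969) = 1/√0.683031 = 1/0.826457 = 1.21.
Lab-frame lifetime: Δt = γτ = 1.21 × 2.20 μs = 2.662 μs.
Distance: d = vΔt = 0.563 × 2.998×10⁸ m/s × 2.6620×10^-6 s = 449 m.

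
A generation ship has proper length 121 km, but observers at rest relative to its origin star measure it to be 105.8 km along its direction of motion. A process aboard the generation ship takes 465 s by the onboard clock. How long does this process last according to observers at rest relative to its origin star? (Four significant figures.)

531.8 s

Length contraction gives γ = L₀/L = 121/105.8 = 1.14367.
Δt = γΔτ = 1.14367 × 465 = 531.8 s.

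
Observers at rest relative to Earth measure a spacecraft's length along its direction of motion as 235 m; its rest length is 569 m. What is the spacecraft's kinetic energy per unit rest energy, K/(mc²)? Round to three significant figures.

From L = L₀/γ: γ = 569/235 = 2.42128.
Since K = (γ−1)mc², K/(mc²) = 2.42128 − 1 = 1.42.

1.42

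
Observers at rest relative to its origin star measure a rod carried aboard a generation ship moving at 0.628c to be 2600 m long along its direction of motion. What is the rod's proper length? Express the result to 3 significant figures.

3340 m

With β = 0.628, γ = 1/√(1 − 0.628²) = 1/√0.605616 = 1.285.
Proper length: L₀ = γ·L = 1.285 × 2600 = 3340 m.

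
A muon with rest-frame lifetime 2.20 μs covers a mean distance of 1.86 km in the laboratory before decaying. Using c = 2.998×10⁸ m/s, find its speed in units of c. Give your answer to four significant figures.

0.9425c

d = βγcτ ⇒ βγ = d/(cτ) = 1860 m / (659.56 m) = 2.8201.
β = (βγ)/√(1+(βγ)²) = 2.8201/√8.95296 = 0.9425.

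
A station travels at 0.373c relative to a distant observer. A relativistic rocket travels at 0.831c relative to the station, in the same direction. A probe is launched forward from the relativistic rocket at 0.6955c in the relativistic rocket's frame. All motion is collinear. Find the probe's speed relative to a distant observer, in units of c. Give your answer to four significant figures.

0.9850c

Compose velocities in two stages. Stage 1 (into S'): u₁ = (0.6955+0.831)/(1+0.6955×0.831) = 0.96739.
Stage 2 (into S): u = (0.96739+0.373)/(1+0.96739×0.373) = 0.98498, so the speed is 0.9850c.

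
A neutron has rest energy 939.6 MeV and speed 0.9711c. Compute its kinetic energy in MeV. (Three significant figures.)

3000 MeV

β² = 0.94303521, so γ = 1/√0.05696479 = 4.1898.
Kinetic energy: K = (γ − 1)mc² = (4.1898 − 1) × 939.6 MeV = 3.1898 × 939.6 = 3000 MeV.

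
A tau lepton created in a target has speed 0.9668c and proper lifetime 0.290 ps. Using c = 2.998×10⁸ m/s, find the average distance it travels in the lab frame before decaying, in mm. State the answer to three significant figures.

0.329 mm

With β = 0.9668, γ = 1/√(1 − 0.9668²) = 1/√0.06529776 = 3.9134.
Lab-frame lifetime: Δt = γτ = 3.9134 × 0.290 ps = 1.1349 ps.
Distance: d = vΔt = 0.9668 × 2.998×10⁸ m/s × 1.1349×10^-12 s = 3.29×10^-4 m = 0.329 mm.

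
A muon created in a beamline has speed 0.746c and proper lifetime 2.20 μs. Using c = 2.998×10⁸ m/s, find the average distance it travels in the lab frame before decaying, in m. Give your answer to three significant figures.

With β = 0.746, γ = 1/√(1 − 0.746²) = 1/√0.443484 = 1.5016.
Lab-frame lifetime: Δt = γτ = 1.5016 × 2.20 μs = 3.3035 μs.
Distance: d = vΔt = 0.746 × 2.998×10⁸ m/s × 3.3035×10^-6 s = 739 m.

739 m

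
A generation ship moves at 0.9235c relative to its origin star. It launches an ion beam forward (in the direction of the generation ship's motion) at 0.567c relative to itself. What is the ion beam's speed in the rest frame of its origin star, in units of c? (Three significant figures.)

In units of c, u = (u' + v)/(1 + u'v) with u' = 0.567 and v = 0.9235.
Numerator: 0.567 + 0.9235 = 1.4905. Denominator: 1 + (0.567)(0.9235) = 1.5236245.
u = 1.4905/1.5236245 = 0.97826, so the speed is 0.978c.

0.978c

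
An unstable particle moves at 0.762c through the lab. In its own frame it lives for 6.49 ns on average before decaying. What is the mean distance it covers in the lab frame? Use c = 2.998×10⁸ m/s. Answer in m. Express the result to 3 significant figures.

Lorentz factor: γ = (1 − 0.580644)^(−1/2) = 1.5442.
Lab-frame lifetime: Δt = γτ = 1.5442 × 6.49 ns = 10.022 ns.
Distance: d = vΔt = 0.762 × 2.998×10⁸ m/s × 1.0022×10^-8 s = 2.29 m.

2.29 m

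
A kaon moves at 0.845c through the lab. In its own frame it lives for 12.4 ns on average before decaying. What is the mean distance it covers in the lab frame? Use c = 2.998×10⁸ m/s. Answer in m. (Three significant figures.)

γ = 1/√(1 − β²) = 1/√(1 − 0.714025) = 1/√0.285975 = 1/0.534766 = 1.87.
Lab-frame lifetime: Δt = γτ = 1.87 × 12.4 ns = 23.188 ns.
Distance: d = vΔt = 0.845 × 2.998×10⁸ m/s × 2.3188×10^-8 s = 5.87 m.

5.87 m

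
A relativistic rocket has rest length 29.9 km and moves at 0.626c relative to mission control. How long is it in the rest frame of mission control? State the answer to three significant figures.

23.3 km

γ = 1/√(1 − β²) = 1/√(1 − 0.391876) = 1/√0.608124 = 1/0.779823 = 1.2823.
Length contraction: L = L₀/γ = 29.9/1.2823 = 23.3 km.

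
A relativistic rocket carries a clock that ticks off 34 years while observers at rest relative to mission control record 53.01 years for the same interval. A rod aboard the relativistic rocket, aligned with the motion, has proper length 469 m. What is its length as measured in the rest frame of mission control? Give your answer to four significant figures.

γ = Δt/Δτ = 53.01/34 = 1.55912.
L = L₀/γ = 469/1.55912 = 300.8 m.

300.8 m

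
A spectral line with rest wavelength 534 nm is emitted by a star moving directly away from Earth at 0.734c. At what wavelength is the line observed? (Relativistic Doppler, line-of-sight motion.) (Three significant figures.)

1360 nm

Relativistic Doppler for wavelength: λ_obs = λ_src · √((1+β)/(1−β)).
With β = 0.734: factor = √(1.734/0.266) = 2.5532.
λ_obs = 534 × 2.5532 = 1360 nm.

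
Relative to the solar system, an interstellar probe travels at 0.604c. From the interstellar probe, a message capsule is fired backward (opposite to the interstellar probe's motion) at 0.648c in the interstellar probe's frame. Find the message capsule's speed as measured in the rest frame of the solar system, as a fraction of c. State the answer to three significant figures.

0.0723c

In units of c, u = (u' + v)/(1 + u'v) with u' = −0.648 and v = 0.604.
Numerator: −0.648 + 0.604 = −0.044. Denominator: 1 + (−0.648)(0.604) = 0.608608.
u = −0.044/0.608608 = −0.072296, so the speed is 0.0723c.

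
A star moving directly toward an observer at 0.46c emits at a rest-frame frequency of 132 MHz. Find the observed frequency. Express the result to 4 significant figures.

Relativistic Doppler (source moving toward): f_obs = f_src · √((1+β)/(1−β)).
With β = 0.46: factor = √(1.46/0.54) = 1.6443.
f_obs = 132 × 1.6443 = 217.0 MHz.

217.0 MHz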